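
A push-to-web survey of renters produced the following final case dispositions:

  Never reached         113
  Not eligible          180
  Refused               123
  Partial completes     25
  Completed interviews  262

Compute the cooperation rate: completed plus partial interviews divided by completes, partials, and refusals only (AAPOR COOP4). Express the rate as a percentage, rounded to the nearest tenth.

Num: 262 + 25 = 287
Denominator: 262 + 25 + 123 = 410
COOP4 = 287 / 410 = 0.7000

70.0%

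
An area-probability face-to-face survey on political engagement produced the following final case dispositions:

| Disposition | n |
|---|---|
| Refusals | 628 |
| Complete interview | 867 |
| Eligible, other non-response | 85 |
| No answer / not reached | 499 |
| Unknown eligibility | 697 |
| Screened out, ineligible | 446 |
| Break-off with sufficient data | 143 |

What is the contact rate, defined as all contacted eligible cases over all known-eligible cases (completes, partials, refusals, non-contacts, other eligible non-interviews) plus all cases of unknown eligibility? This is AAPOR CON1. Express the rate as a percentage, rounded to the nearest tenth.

Num = 867 + 143 + 628 + 85 = 1723
Base = 867 + 143 + 628 + 499 + 85 + 697 = 2919
CON1 = 1723 / 2919 = 0.5903

59.0%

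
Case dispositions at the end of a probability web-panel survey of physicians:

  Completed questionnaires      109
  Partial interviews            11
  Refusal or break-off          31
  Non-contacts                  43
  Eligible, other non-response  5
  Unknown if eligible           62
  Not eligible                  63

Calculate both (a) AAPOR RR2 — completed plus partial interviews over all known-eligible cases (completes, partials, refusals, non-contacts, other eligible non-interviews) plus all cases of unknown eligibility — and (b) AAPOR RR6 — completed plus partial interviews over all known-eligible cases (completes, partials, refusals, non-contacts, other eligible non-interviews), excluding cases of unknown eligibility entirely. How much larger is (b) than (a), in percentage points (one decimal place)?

14.3

Numerator: 109 + 11 = 120
Denominator: 109 + 11 + 31 + 43 + 5 + 62 = 261
RR2 = 120 / 261 = 0.4598
Denominator: 109 + 11 + 31 + 43 + 5 = 199
RR6 = 120 / 199 = 0.6030
Difference = 60.30 − 45.98 = 14.32 percentage points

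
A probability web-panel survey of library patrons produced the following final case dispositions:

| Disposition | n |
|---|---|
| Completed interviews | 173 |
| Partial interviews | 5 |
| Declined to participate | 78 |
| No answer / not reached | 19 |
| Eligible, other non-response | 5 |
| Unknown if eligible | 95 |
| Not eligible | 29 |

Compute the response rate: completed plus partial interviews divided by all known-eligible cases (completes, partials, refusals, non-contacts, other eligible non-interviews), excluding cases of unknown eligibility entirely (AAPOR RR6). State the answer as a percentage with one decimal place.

Top: 173 + 5 = 178
Denominator: 173 + 5 + 78 + 19 + 5 = 280
RR6 = 178 / 280 = 0.6357

63.6%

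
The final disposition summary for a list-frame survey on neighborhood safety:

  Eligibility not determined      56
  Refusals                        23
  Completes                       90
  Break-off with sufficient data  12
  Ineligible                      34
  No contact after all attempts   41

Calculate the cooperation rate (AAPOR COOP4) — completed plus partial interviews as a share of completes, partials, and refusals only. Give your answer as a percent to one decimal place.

Num → 90 + 12 = 102
Base → 90 + 12 + 23 = 125
COOP4 = 102 / 125 = 0.8160

81.6%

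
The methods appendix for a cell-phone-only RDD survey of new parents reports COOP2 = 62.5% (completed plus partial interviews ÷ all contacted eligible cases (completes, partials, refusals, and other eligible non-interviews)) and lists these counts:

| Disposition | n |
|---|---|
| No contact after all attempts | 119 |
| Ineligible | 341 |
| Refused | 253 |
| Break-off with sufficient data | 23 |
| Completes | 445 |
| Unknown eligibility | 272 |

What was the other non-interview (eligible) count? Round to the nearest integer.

28

Num → 445 + 23 = 468
COOP2 = 468 / D = 0.625
D = 468 / 0.625 = 748.8
Rest of base = 721
other non-interview (eligible) = 748.8 − 721 ≈ 28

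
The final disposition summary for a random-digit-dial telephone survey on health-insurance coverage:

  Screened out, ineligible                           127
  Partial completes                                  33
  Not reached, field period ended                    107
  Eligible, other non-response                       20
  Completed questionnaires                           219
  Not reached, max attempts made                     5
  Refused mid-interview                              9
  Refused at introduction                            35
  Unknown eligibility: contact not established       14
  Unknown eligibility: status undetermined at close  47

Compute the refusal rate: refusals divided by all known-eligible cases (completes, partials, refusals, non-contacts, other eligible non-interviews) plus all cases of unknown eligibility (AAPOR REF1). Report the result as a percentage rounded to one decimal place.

Declined to participate = 35 + 9 = 44
Never reached = 107 + 5 = 112
Undetermined eligibility = 14 + 47 = 61
Top: 44
Denom: 219 + 33 + 44 + 112 + 20 + 61 = 489
REF1 = 44 / 489 = 0.0900

9.0%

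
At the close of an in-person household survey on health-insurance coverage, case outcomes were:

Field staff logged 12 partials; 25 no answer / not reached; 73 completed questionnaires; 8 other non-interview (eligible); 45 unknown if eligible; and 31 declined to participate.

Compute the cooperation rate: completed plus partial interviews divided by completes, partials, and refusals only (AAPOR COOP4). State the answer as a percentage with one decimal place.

73.3%

Top: 73 + 12 = 85
Denominator: 73 + 12 + 31 = 116
COOP4 = 85 / 116 = 0.7328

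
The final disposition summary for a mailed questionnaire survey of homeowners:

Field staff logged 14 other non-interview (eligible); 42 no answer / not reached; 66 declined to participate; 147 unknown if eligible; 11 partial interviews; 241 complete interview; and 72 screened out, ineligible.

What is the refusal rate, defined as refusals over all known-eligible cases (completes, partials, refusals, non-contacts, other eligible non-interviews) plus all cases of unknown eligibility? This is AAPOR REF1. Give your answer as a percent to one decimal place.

Numerator: 66
Base: 241 + 11 + 66 + 42 + 14 + 147 = 521
REF1 = 66 / 521 = 0.1267

12.7%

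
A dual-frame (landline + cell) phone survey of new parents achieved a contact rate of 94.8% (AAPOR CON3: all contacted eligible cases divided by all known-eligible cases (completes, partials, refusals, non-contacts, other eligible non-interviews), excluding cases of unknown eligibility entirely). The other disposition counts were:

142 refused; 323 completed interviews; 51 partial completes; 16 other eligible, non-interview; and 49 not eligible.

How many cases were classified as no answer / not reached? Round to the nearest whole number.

Top = 323 + 51 + 142 + 16 = 532
CON3 = 532 / D = 0.948
D = 532 / 0.948 = 561.2
Other denominator terms total 532
no answer / not reached = 561.2 − 532 ≈ 29

29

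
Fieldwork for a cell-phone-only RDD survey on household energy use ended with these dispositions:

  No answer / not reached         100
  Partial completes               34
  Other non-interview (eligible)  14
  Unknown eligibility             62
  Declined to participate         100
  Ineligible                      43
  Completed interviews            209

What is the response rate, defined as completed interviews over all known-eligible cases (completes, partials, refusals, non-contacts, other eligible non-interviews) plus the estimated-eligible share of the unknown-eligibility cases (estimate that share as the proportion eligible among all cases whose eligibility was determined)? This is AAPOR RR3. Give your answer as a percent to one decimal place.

Num: 209
Determined eligible: 209 + 34 + 100 + 100 + 14 = 457
e = 457 / (457 + 43) = 457 / 500 = 0.9140
Eligible share of unknowns: 0.9140 × 62 = 56.67
Denom: 457 + 56.67 = 513.67
RR3 = 209 / 513.67 = 0.4069

40.7%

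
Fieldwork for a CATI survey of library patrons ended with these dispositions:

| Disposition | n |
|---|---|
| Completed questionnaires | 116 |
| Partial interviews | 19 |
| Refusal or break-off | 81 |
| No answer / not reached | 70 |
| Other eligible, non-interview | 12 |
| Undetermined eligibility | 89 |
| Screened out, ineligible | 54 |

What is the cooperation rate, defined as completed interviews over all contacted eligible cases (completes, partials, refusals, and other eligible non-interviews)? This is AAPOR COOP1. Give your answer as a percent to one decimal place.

Numerator → 116
Denominator → 116 + 19 + 81 + 12 = 228
COOP1 = 116 / 228 = 0.5088

50.9%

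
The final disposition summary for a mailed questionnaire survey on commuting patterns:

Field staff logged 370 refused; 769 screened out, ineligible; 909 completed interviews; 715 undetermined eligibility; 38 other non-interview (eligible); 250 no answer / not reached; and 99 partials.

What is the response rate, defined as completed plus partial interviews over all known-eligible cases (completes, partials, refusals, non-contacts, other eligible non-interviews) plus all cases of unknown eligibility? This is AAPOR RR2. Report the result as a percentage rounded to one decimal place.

Top = 909 + 99 = 1008
Denominator = 909 + 99 + 370 + 250 + 38 + 715 = 2381
RR2 = 1008 / 2381 = 0.4234

42.3%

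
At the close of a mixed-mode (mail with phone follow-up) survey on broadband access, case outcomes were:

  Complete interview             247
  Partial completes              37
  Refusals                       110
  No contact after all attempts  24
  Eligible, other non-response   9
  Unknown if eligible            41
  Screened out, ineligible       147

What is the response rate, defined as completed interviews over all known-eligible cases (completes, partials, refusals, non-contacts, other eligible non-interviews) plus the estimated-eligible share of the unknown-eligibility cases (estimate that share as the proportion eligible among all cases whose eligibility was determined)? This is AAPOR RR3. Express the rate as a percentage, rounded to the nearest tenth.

54.0%

Numerator = 247
Determined eligible = 247 + 37 + 110 + 24 + 9 = 427
e = 427 / (427 + 147) = 427 / 574 = 0.7439
Eligible share of unknowns = 0.7439 × 41 = 30.50
Denominator = 427 + 30.50 = 457.50
RR3 = 247 / 457.50 = 0.5399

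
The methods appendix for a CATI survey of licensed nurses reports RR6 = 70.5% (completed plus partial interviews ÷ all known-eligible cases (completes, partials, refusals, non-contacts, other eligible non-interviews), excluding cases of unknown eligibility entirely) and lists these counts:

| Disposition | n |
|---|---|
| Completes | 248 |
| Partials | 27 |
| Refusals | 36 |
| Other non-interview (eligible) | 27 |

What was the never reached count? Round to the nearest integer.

Num → 248 + 27 = 275
RR6 = 275 / D = 0.705
D = 275 / 0.705 = 390.1
Other denominator terms total 338
never reached = 390.1 − 338 ≈ 52

52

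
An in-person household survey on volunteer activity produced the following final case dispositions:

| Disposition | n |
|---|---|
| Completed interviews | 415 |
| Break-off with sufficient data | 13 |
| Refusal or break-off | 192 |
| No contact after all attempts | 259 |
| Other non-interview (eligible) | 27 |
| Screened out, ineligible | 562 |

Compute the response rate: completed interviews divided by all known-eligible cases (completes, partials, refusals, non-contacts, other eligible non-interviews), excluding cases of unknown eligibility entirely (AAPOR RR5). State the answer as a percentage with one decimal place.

Num → 415
Denominator → 415 + 13 + 192 + 259 + 27 = 906
RR5 = 415 / 906 = 0.4581

45.8%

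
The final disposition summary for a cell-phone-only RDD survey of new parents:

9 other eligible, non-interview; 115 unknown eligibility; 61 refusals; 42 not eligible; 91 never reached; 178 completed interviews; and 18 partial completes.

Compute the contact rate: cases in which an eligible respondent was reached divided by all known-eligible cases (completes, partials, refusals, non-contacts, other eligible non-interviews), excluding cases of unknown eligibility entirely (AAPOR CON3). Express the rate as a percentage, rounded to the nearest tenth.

74.5%

Top = 178 + 18 + 61 + 9 = 266
Base = 178 + 18 + 61 + 91 + 9 = 357
CON3 = 266 / 357 = 0.7451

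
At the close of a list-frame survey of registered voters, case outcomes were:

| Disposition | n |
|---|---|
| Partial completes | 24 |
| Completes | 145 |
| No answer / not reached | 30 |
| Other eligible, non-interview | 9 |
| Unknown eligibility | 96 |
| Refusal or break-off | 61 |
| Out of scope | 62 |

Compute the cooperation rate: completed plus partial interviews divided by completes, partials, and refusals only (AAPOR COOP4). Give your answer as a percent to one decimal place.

Num = 145 + 24 = 169
Denom = 145 + 24 + 61 = 230
COOP4 = 169 / 230 = 0.7348

73.5%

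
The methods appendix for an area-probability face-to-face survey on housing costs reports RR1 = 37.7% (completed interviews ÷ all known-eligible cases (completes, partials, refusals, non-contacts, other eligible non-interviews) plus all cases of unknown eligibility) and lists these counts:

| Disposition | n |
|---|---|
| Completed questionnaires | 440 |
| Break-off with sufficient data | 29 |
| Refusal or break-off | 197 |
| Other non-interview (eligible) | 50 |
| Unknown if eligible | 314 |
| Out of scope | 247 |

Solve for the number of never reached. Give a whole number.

RR1 = 440 / D = 0.377
D = 440 / 0.377 = 1167.1
Rest of base = 1030
never reached = 1167.1 − 1030 ≈ 137

137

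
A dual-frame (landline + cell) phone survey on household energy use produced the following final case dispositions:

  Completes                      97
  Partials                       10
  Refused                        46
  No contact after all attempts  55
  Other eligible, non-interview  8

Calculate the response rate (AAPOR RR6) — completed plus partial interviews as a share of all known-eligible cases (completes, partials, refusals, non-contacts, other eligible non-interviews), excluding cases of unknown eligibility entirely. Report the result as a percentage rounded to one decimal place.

49.5%

Num: 97 + 10 = 107
Denom: 97 + 10 + 46 + 55 + 8 = 216
RR6 = 107 / 216 = 0.4954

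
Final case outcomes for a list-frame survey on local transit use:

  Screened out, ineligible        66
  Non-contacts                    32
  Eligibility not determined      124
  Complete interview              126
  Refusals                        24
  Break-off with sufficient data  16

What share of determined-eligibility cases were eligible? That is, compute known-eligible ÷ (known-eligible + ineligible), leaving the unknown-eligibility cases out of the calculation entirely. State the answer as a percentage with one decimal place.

75.0%

Determined eligible → 126 + 16 + 24 + 32 = 198
e = 198 / (198 + 66) = 198 / 264 = 0.7500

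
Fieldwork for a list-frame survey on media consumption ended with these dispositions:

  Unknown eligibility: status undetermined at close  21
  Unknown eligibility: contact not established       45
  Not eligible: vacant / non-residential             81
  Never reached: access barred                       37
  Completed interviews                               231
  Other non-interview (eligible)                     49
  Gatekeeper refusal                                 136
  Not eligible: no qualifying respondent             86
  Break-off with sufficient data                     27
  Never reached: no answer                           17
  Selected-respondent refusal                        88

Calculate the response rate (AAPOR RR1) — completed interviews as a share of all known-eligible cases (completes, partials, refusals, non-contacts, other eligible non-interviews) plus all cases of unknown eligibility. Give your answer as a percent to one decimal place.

35.5%

Refusal or break-off = 136 + 88 = 224
No answer / not reached = 17 + 37 = 54
Unknown eligibility = 45 + 21 = 66
Screened out, ineligible = 86 + 81 = 167
Top → 231
Base → 231 + 27 + 224 + 54 + 49 + 66 = 651
RR1 = 231 / 651 = 0.3548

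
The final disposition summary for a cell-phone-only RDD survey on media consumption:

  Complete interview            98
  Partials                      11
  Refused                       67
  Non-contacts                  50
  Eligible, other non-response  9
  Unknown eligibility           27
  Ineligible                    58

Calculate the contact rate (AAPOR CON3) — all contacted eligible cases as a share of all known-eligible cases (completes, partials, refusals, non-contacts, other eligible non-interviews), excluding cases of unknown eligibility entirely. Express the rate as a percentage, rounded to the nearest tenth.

Num → 98 + 11 + 67 + 9 = 185
Denominator → 98 + 11 + 67 + 50 + 9 = 235
CON3 = 185 / 235 = 0.7872

78.7%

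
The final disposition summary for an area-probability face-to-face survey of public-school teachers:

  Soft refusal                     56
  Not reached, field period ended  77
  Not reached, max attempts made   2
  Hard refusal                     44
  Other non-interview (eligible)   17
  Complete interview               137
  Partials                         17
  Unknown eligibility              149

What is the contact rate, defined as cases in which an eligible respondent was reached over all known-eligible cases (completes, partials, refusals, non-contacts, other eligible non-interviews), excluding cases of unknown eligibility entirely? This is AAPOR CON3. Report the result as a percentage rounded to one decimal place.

Refusal or break-off = 44 + 56 = 100
Never reached = 77 + 2 = 79
Numerator: 137 + 17 + 100 + 17 = 271
Denominator: 137 + 17 + 100 + 79 + 17 = 350
CON3 = 271 / 350 = 0.7743

77.4%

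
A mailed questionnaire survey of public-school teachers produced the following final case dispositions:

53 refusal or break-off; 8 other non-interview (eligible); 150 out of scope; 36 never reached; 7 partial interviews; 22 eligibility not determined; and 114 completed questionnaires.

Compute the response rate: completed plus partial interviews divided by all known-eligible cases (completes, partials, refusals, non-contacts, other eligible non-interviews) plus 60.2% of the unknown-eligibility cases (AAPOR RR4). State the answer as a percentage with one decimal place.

Top = 114 + 7 = 121
Eligible (known) = 114 + 7 + 53 + 36 + 8 = 218
Eligible share of unknowns = 0.6020 × 22 = 13.24
Denom = 218 + 13.24 = 231.24
RR4 = 121 / 231.24 = 0.5233

52.3%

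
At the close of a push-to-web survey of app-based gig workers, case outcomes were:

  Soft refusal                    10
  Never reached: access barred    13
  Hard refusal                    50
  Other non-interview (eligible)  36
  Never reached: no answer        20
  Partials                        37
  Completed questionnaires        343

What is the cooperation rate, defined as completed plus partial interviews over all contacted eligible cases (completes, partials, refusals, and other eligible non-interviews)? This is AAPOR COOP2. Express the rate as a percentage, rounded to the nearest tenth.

Refused = 50 + 10 = 60
Never reached = 20 + 13 = 33
Num → 343 + 37 = 380
Denom → 343 + 37 + 60 + 36 = 476
COOP2 = 380 / 476 = 0.7983

79.8%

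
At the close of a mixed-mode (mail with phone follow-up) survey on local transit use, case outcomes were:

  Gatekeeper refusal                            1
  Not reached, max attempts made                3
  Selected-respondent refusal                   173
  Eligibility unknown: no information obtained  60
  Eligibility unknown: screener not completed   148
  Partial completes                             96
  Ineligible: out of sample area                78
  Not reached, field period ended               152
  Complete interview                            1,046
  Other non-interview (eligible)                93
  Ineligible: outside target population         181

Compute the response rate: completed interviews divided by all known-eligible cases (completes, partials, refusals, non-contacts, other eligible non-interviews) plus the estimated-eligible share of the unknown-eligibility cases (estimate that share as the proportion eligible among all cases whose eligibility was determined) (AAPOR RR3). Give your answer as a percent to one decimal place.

60.0%

Refusal or break-off = 1 + 173 = 174
No contact after all attempts = 152 + 3 = 155
Unknown if eligible = 148 + 60 = 208
Not eligible = 181 + 78 = 259
Num: 1046
Known eligible: 1046 + 96 + 174 + 155 + 93 = 1564
e = 1564 / (1564 + 259) = 1564 / 1823 = 0.8579
Estimated eligible among unknowns: 0.8579 × 208 = 178.44
Denominator: 1564 + 178.44 = 1742.44
RR3 = 1046 / 1742.44 = 0.6003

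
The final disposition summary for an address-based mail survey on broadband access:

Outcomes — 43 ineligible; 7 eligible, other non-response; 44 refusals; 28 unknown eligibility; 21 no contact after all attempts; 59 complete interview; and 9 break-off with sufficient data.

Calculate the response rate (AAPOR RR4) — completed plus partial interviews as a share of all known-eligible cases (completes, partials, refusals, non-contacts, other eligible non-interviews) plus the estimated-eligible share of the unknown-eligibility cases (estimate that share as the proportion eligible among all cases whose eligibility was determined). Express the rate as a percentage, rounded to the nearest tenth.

Top → 59 + 9 = 68
Eligible (known) → 59 + 9 + 44 + 21 + 7 = 140
e = 140 / (140 + 43) = 140 / 183 = 0.7650
Estimated eligible among unknowns → 0.7650 × 28 = 21.42
Denominator → 140 + 21.42 = 161.42
RR4 = 68 / 161.42 = 0.4213

42.1%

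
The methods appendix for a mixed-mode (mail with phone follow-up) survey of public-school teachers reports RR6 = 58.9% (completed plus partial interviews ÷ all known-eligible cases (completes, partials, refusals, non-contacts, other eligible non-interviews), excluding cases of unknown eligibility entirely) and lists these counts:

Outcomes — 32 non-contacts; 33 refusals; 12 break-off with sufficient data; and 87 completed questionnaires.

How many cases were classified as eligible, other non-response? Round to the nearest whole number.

4

Num → 87 + 12 = 99
RR6 = 99 / D = 0.589
D = 99 / 0.589 = 168.1
Rest of base = 164
eligible, other non-response = 168.1 − 164 ≈ 4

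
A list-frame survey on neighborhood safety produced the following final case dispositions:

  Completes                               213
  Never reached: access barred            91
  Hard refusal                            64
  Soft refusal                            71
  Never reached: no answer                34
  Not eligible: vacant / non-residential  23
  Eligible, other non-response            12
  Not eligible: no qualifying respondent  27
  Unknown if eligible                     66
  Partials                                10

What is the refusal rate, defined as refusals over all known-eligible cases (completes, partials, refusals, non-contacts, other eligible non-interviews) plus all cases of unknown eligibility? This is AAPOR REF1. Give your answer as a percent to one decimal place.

Declined to participate = 64 + 71 = 135
Non-contacts = 34 + 91 = 125
Out of scope = 27 + 23 = 50
Num: 135
Denominator: 213 + 10 + 135 + 125 + 12 + 66 = 561
REF1 = 135 / 561 = 0.2406

24.1%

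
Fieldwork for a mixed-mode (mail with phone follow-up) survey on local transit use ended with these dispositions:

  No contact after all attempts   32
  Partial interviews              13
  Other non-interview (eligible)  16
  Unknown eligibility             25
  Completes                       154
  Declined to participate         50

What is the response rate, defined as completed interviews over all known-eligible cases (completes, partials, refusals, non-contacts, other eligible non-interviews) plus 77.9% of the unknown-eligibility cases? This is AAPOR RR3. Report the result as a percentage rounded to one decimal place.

Numerator → 154
Eligible (known) → 154 + 13 + 50 + 32 + 16 = 265
Estimated eligible among unknowns → 0.7790 × 25 = 19.48
Base → 265 + 19.48 = 284.48
RR3 = 154 / 284.48 = 0.5413

54.1%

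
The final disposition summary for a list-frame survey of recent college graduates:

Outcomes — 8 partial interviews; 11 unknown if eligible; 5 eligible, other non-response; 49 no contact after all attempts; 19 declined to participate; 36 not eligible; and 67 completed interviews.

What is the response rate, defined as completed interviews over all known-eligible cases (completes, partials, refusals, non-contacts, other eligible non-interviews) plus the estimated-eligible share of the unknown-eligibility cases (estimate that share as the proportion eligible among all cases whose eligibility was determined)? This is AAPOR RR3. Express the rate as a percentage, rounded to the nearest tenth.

Num = 67
Determined eligible = 67 + 8 + 19 + 49 + 5 = 148
e = 148 / (148 + 36) = 148 / 184 = 0.8043
e × U = 0.8043 × 11 = 8.85
Denom = 148 + 8.85 = 156.85
RR3 = 67 / 156.85 = 0.4272

42.7%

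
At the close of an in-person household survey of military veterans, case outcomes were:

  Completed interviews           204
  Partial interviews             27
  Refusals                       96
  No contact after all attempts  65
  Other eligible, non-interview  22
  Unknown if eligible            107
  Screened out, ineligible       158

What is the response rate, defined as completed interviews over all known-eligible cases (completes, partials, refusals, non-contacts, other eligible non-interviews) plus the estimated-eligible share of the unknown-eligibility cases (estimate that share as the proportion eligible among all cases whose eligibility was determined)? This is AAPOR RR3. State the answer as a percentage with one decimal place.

41.5%

Top = 204
Known eligible = 204 + 27 + 96 + 65 + 22 = 414
e = 414 / (414 + 158) = 414 / 572 = 0.7238
Estimated eligible among unknowns = 0.7238 × 107 = 77.45
Denominator = 414 + 77.45 = 491.45
RR3 = 204 / 491.45 = 0.4151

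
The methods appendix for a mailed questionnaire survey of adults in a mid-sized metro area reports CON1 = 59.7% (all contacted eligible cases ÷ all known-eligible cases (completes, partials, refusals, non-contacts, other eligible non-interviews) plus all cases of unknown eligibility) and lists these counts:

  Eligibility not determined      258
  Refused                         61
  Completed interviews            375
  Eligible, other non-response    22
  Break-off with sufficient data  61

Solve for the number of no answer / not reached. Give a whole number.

92

Numerator → 375 + 61 + 61 + 22 = 519
CON1 = 519 / D = 0.597
D = 519 / 0.597 = 869.3
Other denominator terms total 777
no answer / not reached = 869.3 − 777 ≈ 92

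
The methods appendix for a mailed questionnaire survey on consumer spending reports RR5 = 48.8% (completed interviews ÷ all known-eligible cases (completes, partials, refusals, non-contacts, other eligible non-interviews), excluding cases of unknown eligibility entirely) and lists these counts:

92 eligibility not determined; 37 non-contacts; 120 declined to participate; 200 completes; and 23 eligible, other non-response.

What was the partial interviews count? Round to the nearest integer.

RR5 = 200 / D = 0.488
D = 200 / 0.488 = 409.8
Rest of base = 380
partial interviews = 409.8 − 380 ≈ 30

30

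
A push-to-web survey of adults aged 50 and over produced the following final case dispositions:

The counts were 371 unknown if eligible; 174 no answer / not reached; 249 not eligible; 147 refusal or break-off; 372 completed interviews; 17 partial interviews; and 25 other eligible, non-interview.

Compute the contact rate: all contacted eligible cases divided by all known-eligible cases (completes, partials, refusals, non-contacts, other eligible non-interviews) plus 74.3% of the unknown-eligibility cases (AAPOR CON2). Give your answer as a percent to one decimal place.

Numerator → 372 + 17 + 147 + 25 = 561
Known eligible → 372 + 17 + 147 + 174 + 25 = 735
e × U → 0.7430 × 371 = 275.65
Base → 735 + 275.65 = 1010.65
CON2 = 561 / 1010.65 = 0.5551

55.5%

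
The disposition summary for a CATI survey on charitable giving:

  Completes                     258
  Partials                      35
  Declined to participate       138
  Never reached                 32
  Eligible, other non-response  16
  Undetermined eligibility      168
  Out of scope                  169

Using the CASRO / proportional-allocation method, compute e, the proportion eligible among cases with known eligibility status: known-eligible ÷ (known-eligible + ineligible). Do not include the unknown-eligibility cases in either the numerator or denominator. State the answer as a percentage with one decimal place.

Known eligible → 258 + 35 + 138 + 32 + 16 = 479
e = 479 / (479 + 169) = 479 / 648 = 0.7392

73.9%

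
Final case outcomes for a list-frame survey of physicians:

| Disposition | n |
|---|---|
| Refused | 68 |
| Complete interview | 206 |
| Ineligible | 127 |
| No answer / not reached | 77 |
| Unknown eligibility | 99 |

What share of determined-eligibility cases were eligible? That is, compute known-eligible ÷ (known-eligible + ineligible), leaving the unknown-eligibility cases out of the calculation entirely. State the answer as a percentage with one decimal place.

73.4%

Known eligible: 206 + 68 + 77 = 351
e = 351 / (351 + 127) = 351 / 478 = 0.7343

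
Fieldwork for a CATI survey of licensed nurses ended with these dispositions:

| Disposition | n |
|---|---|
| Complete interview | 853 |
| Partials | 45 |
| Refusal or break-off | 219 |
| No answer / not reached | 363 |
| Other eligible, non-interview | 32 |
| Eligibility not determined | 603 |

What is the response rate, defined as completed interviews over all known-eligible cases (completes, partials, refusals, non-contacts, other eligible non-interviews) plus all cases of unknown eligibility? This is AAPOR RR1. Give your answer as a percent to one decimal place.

Top → 853
Denominator → 853 + 45 + 219 + 363 + 32 + 603 = 2115
RR1 = 853 / 2115 = 0.4033

40.3%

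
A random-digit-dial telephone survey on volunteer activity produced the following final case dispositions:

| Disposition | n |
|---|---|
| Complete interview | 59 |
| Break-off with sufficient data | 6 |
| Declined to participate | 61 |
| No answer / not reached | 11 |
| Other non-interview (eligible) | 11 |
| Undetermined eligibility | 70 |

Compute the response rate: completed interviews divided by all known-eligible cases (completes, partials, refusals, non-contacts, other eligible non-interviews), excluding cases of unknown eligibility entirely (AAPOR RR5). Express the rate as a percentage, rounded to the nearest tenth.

Num = 59
Base = 59 + 6 + 61 + 11 + 11 = 148
RR5 = 59 / 148 = 0.3986

39.9%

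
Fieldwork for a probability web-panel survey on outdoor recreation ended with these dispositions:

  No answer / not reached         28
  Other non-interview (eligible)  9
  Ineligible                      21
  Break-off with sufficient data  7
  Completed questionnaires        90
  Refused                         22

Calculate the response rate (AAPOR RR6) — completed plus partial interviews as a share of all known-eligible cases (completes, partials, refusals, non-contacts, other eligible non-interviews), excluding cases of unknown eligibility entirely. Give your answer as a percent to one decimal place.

62.2%

Numerator → 90 + 7 = 97
Denominator → 90 + 7 + 22 + 28 + 9 = 156
RR6 = 97 / 156 = 0.6218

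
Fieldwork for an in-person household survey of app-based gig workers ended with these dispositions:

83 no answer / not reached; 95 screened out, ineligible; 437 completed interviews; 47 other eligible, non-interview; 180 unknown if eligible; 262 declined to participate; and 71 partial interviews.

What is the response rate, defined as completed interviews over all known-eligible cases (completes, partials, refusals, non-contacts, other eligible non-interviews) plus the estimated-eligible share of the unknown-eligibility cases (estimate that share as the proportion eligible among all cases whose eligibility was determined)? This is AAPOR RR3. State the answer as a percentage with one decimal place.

41.1%

Num → 437
Eligible (known) → 437 + 71 + 262 + 83 + 47 = 900
e = 900 / (900 + 95) = 900 / 995 = 0.9045
Eligible share of unknowns → 0.9045 × 180 = 162.81
Base → 900 + 162.81 = 1062.81
RR3 = 437 / 1062.81 = 0.4112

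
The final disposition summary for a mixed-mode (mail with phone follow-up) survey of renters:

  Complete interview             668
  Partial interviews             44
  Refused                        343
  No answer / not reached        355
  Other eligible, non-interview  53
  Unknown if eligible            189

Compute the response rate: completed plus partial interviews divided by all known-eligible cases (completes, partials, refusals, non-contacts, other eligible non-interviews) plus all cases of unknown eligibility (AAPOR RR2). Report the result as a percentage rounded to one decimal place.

Top = 668 + 44 = 712
Denominator = 668 + 44 + 343 + 355 + 53 + 189 = 1652
RR2 = 712 / 1652 = 0.4310

43.1%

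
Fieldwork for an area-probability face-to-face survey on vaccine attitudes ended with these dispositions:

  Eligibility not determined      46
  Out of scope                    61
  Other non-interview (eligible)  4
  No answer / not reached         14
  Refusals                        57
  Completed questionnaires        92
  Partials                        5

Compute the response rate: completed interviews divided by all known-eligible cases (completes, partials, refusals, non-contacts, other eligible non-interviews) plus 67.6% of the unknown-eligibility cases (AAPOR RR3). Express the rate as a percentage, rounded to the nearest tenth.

45.3%

Top: 92
Determined eligible: 92 + 5 + 57 + 14 + 4 = 172
Estimated eligible among unknowns: 0.6760 × 46 = 31.10
Denom: 172 + 31.10 = 203.10
RR3 = 92 / 203.10 = 0.4530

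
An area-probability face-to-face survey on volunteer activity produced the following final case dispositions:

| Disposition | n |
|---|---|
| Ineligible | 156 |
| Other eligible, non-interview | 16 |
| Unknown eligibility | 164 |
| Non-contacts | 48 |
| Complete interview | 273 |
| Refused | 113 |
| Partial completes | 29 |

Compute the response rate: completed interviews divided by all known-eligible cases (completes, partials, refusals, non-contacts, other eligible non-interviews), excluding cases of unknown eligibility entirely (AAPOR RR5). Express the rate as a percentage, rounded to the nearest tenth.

Top: 273
Denom: 273 + 29 + 113 + 48 + 16 = 479
RR5 = 273 / 479 = 0.5699

57.0%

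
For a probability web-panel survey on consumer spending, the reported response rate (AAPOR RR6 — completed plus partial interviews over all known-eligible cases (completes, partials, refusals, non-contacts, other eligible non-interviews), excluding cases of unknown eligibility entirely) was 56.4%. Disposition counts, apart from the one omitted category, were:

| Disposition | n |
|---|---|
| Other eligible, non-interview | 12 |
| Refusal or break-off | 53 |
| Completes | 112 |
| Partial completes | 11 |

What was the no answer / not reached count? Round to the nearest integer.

Numerator = 112 + 11 = 123
RR6 = 123 / D = 0.564
D = 123 / 0.564 = 218.1
Rest of base = 188
no answer / not reached = 218.1 − 188 ≈ 30

30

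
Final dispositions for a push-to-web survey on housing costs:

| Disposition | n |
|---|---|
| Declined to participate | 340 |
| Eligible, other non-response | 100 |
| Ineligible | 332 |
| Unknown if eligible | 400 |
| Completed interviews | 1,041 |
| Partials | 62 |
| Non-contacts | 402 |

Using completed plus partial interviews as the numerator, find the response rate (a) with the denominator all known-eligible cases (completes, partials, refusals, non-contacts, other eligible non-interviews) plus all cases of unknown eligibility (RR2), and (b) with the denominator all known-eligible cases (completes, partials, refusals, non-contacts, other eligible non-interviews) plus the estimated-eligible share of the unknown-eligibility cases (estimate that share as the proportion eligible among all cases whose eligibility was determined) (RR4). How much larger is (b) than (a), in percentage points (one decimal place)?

1.2

Top = 1041 + 62 = 1103
Base = 1041 + 62 + 340 + 402 + 100 + 400 = 2345
RR2 = 1103 / 2345 = 0.4704
Eligible (known) = 1041 + 62 + 340 + 402 + 100 = 1945
e = 1945 / (1945 + 332) = 1945 / 2277 = 0.8542
e × U = 0.8542 × 400 = 341.68
Base = 1945 + 341.68 = 2286.68
RR4 = 1103 / 2286.68 = 0.4824
Difference = 48.24 − 47.04 = 1.20 percentage points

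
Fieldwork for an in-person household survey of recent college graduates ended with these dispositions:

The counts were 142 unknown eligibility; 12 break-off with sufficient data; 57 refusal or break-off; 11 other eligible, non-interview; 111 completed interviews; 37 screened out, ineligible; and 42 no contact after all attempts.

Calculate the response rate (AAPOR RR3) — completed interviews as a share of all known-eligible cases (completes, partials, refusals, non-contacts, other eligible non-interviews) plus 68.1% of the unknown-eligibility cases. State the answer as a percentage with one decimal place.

33.7%

Top → 111
Determined eligible → 111 + 12 + 57 + 42 + 11 = 233
e × U → 0.6810 × 142 = 96.70
Denominator → 233 + 96.70 = 329.70
RR3 = 111 / 329.70 = 0.3367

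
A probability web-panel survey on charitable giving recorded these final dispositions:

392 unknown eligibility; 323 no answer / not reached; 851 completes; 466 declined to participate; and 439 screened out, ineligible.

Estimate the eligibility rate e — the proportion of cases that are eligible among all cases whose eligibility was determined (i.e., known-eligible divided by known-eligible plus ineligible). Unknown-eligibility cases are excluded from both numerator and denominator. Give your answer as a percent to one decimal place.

78.9%

Eligible (known) = 851 + 466 + 323 = 1640
e = 1640 / (1640 + 439) = 1640 / 2079 = 0.7888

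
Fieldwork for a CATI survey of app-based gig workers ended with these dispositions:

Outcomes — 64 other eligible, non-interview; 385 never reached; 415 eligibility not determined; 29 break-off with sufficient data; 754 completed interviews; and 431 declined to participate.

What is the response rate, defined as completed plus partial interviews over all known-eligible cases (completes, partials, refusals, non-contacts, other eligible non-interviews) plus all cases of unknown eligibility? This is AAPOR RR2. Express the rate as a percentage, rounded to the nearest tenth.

37.7%

Numerator = 754 + 29 = 783
Denominator = 754 + 29 + 431 + 385 + 64 + 415 = 2078
RR2 = 783 / 2078 = 0.3768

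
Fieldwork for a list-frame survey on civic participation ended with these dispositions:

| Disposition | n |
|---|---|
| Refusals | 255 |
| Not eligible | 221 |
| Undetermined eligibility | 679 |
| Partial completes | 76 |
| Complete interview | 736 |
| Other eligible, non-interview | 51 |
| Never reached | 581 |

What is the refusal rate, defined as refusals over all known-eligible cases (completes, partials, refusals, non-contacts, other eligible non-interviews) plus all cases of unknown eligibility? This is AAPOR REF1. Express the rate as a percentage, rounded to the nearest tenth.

Top: 255
Base: 736 + 76 + 255 + 581 + 51 + 679 = 2378
REF1 = 255 / 2378 = 0.1072

10.7%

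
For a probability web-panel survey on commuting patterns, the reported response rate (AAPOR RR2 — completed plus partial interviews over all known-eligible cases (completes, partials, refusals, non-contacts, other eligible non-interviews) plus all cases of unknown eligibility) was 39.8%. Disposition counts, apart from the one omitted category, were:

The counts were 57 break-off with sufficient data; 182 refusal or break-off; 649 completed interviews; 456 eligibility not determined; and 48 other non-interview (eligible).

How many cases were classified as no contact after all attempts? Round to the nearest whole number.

382

Numerator → 649 + 57 = 706
RR2 = 706 / D = 0.398
D = 706 / 0.398 = 1773.9
Other denominator terms total 1392
no contact after all attempts = 1773.9 − 1392 ≈ 382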